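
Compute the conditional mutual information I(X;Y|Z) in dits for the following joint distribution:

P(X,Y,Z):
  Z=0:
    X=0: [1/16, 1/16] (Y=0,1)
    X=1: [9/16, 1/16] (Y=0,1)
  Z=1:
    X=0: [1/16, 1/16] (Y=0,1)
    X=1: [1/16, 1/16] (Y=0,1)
0.0209 dits

Conditional mutual information: I(X;Y|Z) = H(X|Z) + H(Y|Z) - H(X,Y|Z)

H(Z) = 0.2442
H(X,Z) = 0.4662 → H(X|Z) = 0.2220
H(Y,Z) = 0.4662 → H(Y|Z) = 0.2220
H(X,Y,Z) = 0.6674 → H(X,Y|Z) = 0.4231

I(X;Y|Z) = 0.2220 + 0.2220 - 0.4231 = 0.0209 dits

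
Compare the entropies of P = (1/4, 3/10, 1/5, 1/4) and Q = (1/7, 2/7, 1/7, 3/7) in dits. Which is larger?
P

Computing entropies in dits:
H(P) = 0.5977
H(Q) = 0.5546

Distribution P has higher entropy.

Intuition: The distribution closer to uniform (more spread out) has higher entropy.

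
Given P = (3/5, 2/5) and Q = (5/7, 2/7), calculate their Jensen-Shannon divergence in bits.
0.0105 bits

Jensen-Shannon divergence is:
JSD(P||Q) = 0.5 × D_KL(P||M) + 0.5 × D_KL(Q||M)
where M = 0.5 × (P + Q) is the mixture distribution.

M = 0.5 × (3/5, 2/5) + 0.5 × (5/7, 2/7) = (23/35, 12/35)

D_KL(P||M) = 0.0102 bits
D_KL(Q||M) = 0.0108 bits

JSD(P||Q) = 0.5 × 0.0102 + 0.5 × 0.0108 = 0.0105 bits

Unlike KL divergence, JSD is symmetric and bounded: 0 ≤ JSD ≤ log(2).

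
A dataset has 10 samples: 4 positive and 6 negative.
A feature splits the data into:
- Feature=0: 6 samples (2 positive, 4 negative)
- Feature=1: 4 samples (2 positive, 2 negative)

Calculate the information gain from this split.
0.0200 bits

Information Gain = H(Y) - H(Y|Feature)

Before split:
P(positive) = 4/10 = 0.4000
H(Y) = 0.9710 bits

After split:
Feature=0: H = 0.9183 bits (weight = 6/10)
Feature=1: H = 1.0000 bits (weight = 4/10)
H(Y|Feature) = (6/10)×0.9183 + (4/10)×1.0000 = 0.9510 bits

Information Gain = 0.9710 - 0.9510 = 0.0200 bits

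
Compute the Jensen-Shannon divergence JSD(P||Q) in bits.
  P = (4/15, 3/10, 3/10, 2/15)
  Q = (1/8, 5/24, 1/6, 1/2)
0.1204 bits

Jensen-Shannon divergence is:
JSD(P||Q) = 0.5 × D_KL(P||M) + 0.5 × D_KL(Q||M)
where M = 0.5 × (P + Q) is the mixture distribution.

M = 0.5 × (4/15, 3/10, 3/10, 2/15) + 0.5 × (1/8, 5/24, 1/6, 1/2) = (0.195833, 0.254167, 7/30, 0.316667)

D_KL(P||M) = 0.1329 bits
D_KL(Q||M) = 0.1078 bits

JSD(P||Q) = 0.5 × 0.1329 + 0.5 × 0.1078 = 0.1204 bits

Unlike KL divergence, JSD is symmetric and bounded: 0 ≤ JSD ≤ log(2).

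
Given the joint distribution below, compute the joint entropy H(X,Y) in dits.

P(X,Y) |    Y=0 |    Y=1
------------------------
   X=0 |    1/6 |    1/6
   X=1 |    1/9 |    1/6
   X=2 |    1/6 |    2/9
0.7700 dits

Joint entropy is H(X,Y) = -Σ_{x,y} p(x,y) log p(x,y).

Summing over all non-zero entries:
H(X,Y) = -[1/6·log_10(1/6) + 1/6·log_10(1/6) + 1/9·log_10(1/9) + 1/6·log_10(1/6) + 1/6·log_10(1/6) + 2/9·log_10(2/9)]
H(X,Y) = 0.7700 dits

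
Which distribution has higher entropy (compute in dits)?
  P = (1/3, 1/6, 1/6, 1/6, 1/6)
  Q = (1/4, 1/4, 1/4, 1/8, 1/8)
P

Computing entropies in dits:
H(P) = 0.6778
H(Q) = 0.6773

Distribution P has higher entropy.

Intuition: The distribution closer to uniform (more spread out) has higher entropy.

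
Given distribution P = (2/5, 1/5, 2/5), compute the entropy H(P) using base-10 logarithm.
0.4581 dits

Shannon entropy is H(X) = -Σ p(x) log p(x).

For P = (2/5, 1/5, 2/5):
H = -2/5 × log_10(2/5) -1/5 × log_10(1/5) -2/5 × log_10(2/5)
H = 0.4581 dits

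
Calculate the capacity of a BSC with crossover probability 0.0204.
0.8563 bits

For a binary symmetric channel (BSC) with error probability p:
Capacity C = 1 - H(p) bits per symbol

where H(p) = -p log₂(p) - (1-p) log₂(1-p) is the binary entropy function.

H(0.0204) = 0.1437 bits
C = 1 - 0.1437 = 0.8563 bits per symbol

This means we can reliably transmit up to 0.8563 bits of information per channel use.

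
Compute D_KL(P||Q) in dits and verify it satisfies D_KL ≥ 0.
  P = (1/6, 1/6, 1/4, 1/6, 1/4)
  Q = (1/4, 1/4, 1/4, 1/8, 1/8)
0.0374 dits

KL divergence satisfies the Gibbs inequality: D_KL(P||Q) ≥ 0 for all distributions P, Q.

D_KL(P||Q) = Σ p(x) log(p(x)/q(x))
Term by term:
  x=0: 1/6 × log_10[(1/6)/(1/4)] = -0.0293
  x=1: 1/6 × log_10[(1/6)/(1/4)] = -0.0293
  x=2: 1/4 × log_10[(1/4)/(1/4)] = 0.0000
  x=3: 1/6 × log_10[(1/6)/(1/8)] = 0.0208
  x=4: 1/4 × log_10[(1/4)/(1/8)] = 0.0753
D_KL(P||Q) = 0.0374 dits

D_KL(P||Q) = 0.0374 ≥ 0 ✓

This non-negativity is a fundamental property: relative entropy cannot be negative because it measures how different Q is from P.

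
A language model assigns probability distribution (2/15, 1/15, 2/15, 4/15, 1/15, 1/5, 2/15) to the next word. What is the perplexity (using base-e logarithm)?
6.3053

Perplexity is e^H (or exp(H) for natural log).

First, H = -Σ p log p = 1.8414 nats
Perplexity = e^1.8414 = 6.3053

Interpretation: The model's uncertainty is equivalent to choosing uniformly among 6.3 options.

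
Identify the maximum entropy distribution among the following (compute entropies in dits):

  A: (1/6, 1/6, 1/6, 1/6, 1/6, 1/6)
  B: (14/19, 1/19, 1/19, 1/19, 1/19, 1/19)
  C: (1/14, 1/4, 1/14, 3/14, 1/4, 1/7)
A

For a discrete distribution over n outcomes, entropy is maximized by the uniform distribution.

Computing entropies:
H(A) = 0.7782 dits
H(B) = 0.4342 dits
H(C) = 0.7288 dits

The uniform distribution (where all probabilities equal 1/6) achieves the maximum entropy of log_10(6) = 0.7782 dits.

Distribution A has the highest entropy.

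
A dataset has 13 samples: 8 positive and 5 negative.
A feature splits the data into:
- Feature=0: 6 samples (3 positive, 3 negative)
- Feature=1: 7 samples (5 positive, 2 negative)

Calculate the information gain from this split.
0.0349 bits

Information Gain = H(Y) - H(Y|Feature)

Before split:
P(positive) = 8/13 = 0.6154
H(Y) = 0.9612 bits

After split:
Feature=0: H = 1.0000 bits (weight = 6/13)
Feature=1: H = 0.8631 bits (weight = 7/13)
H(Y|Feature) = (6/13)×1.0000 + (7/13)×0.8631 = 0.9263 bits

Information Gain = 0.9612 - 0.9263 = 0.0349 bits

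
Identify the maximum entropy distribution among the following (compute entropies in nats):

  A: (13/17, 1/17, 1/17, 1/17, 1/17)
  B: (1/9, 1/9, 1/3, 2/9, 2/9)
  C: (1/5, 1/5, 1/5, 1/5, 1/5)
C

For a discrete distribution over n outcomes, entropy is maximized by the uniform distribution.

Computing entropies:
H(A) = 0.8718 nats
H(B) = 1.5230 nats
H(C) = 1.6094 nats

The uniform distribution (where all probabilities equal 1/5) achieves the maximum entropy of log_e(5) = 1.6094 nats.

Distribution C has the highest entropy.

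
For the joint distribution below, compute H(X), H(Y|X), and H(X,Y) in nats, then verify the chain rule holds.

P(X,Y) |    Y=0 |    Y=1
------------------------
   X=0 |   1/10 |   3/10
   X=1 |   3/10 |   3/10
H(X,Y) = 1.3138, H(X) = 0.6730, H(Y|X) = 0.6408 (all in nats)

Chain rule: H(X,Y) = H(X) + H(Y|X)

Left side — joint entropy directly:
H(X,Y) = -Σ p(x,y) log p(x,y) = 1.3138 nats

Right side — compute H(Y|X) from the conditional distributions:
P(X) = (2/5, 3/5), so H(X) = 0.6730 nats
H(Y|X) = Σ_x P(X=x) · H(Y|X=x):
  P(Y|X=0) = (1/4, 3/4), H(Y|X=0) = 0.5623, weight P(X=0) = 2/5
  P(Y|X=1) = (1/2, 1/2), H(Y|X=1) = 0.6931, weight P(X=1) = 3/5
H(Y|X) = 0.6408 nats

H(X) + H(Y|X) = 0.6730 + 0.6408 = 1.3138 nats

Both sides equal 1.3138 nats. ✓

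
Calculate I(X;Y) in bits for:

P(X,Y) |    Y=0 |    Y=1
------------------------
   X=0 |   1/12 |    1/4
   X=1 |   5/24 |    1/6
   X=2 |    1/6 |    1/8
0.0655 bits

Mutual information: I(X;Y) = H(X) + H(Y) - H(X,Y)

Marginals:
P(X) = (1/3, 3/8, 7/24), H(X) = 1.5774 bits
P(Y) = (11/24, 13/24), H(Y) = 0.9950 bits

Joint entropy: H(X,Y) = 2.5069 bits

I(X;Y) = 1.5774 + 0.9950 - 2.5069 = 0.0655 bits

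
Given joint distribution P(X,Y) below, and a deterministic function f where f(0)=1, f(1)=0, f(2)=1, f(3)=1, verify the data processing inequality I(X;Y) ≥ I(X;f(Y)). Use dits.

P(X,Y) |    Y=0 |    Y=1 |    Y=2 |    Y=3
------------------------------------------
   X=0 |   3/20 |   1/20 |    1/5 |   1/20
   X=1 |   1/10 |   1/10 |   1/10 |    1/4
I(X;Y) = 0.0427, I(X;f(Y)) = 0.0022, inequality holds: 0.0427 ≥ 0.0022

Data Processing Inequality: For any Markov chain X → Y → Z, we have I(X;Y) ≥ I(X;Z).

Here Z = f(Y) is a deterministic function of Y, forming X → Y → Z.

Original I(X;Y) = 0.0427 dits

After applying f:
P(X,Z) where Z=f(Y):
- P(X,Z=0) = P(X,Y=1)
- P(X,Z=1) = P(X,Y=0) + P(X,Y=2) + P(X,Y=3)

I(X;Z) = I(X;f(Y)) = 0.0022 dits

Verification: 0.0427 ≥ 0.0022 ✓

Information cannot be created by processing; the function f can only lose information about X.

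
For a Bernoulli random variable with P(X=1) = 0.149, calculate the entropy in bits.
0.6073 bits

The binary entropy function is:
H(p) = -p log(p) - (1-p) log(1-p)

H(0.149) = -0.149 × log_2(0.149) - 0.851 × log_2(0.851)
H(0.149) = 0.6073 bits

Note: Binary entropy is maximized at p=0.5 (H=1 bit) and minimized at p=0 or p=1 (H=0).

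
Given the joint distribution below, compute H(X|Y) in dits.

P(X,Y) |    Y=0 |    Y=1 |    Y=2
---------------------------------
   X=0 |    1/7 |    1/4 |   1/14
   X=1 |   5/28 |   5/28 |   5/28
0.2873 dits

Using the chain rule: H(X|Y) = H(X,Y) - H(Y)

First, compute H(X,Y) = 0.7539 dits

Marginal P(Y) = (9/28, 3/7, 1/4)
H(Y) = 0.4667 dits

H(X|Y) = H(X,Y) - H(Y) = 0.7539 - 0.4667 = 0.2873 dits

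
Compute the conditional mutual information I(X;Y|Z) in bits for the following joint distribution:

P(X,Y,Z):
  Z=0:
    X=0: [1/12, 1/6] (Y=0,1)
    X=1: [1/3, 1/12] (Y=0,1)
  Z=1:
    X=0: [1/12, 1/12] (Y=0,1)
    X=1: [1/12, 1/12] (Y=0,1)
0.1059 bits

Conditional mutual information: I(X;Y|Z) = H(X|Z) + H(Y|Z) - H(X,Y|Z)

H(Z) = 0.9183
H(X,Z) = 1.8879 → H(X|Z) = 0.9696
H(Y,Z) = 1.8879 → H(Y|Z) = 0.9696
H(X,Y,Z) = 2.7516 → H(X,Y|Z) = 1.8333

I(X;Y|Z) = 0.9696 + 0.9696 - 1.8333 = 0.1059 bits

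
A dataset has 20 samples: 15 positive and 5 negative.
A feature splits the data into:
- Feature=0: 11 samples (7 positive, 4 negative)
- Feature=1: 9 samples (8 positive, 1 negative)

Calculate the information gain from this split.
0.0647 bits

Information Gain = H(Y) - H(Y|Feature)

Before split:
P(positive) = 15/20 = 0.7500
H(Y) = 0.8113 bits

After split:
Feature=0: H = 0.9457 bits (weight = 11/20)
Feature=1: H = 0.5033 bits (weight = 9/20)
H(Y|Feature) = (11/20)×0.9457 + (9/20)×0.5033 = 0.7466 bits

Information Gain = 0.8113 - 0.7466 = 0.0647 bits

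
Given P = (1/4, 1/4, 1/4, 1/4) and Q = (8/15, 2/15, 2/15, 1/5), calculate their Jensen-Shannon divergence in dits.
0.0198 dits

Jensen-Shannon divergence is:
JSD(P||Q) = 0.5 × D_KL(P||M) + 0.5 × D_KL(Q||M)
where M = 0.5 × (P + Q) is the mixture distribution.

M = 0.5 × (1/4, 1/4, 1/4, 1/4) + 0.5 × (8/15, 2/15, 2/15, 1/5) = (0.391667, 0.191667, 0.191667, 9/40)

D_KL(P||M) = 0.0204 dits
D_KL(Q||M) = 0.0193 dits

JSD(P||Q) = 0.5 × 0.0204 + 0.5 × 0.0193 = 0.0198 dits

Unlike KL divergence, JSD is symmetric and bounded: 0 ≤ JSD ≤ log(2).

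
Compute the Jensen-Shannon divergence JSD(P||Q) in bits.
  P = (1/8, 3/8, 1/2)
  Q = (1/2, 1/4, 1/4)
0.1266 bits

Jensen-Shannon divergence is:
JSD(P||Q) = 0.5 × D_KL(P||M) + 0.5 × D_KL(Q||M)
where M = 0.5 × (P + Q) is the mixture distribution.

M = 0.5 × (1/8, 3/8, 1/2) + 0.5 × (1/2, 1/4, 1/4) = (5/16, 5/16, 3/8)

D_KL(P||M) = 0.1409 bits
D_KL(Q||M) = 0.1123 bits

JSD(P||Q) = 0.5 × 0.1409 + 0.5 × 0.1123 = 0.1266 bits

Unlike KL divergence, JSD is symmetric and bounded: 0 ≤ JSD ≤ log(2).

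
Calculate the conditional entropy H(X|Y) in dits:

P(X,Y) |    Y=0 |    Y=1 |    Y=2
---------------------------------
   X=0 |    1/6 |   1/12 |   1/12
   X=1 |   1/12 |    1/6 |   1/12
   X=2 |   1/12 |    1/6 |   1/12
0.4607 dits

Using the chain rule: H(X|Y) = H(X,Y) - H(Y)

First, compute H(X,Y) = 0.9287 dits

Marginal P(Y) = (1/3, 5/12, 1/4)
H(Y) = 0.4680 dits

H(X|Y) = H(X,Y) - H(Y) = 0.9287 - 0.4680 = 0.4607 dits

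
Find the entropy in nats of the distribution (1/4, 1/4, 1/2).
1.0397 nats

Shannon entropy is H(X) = -Σ p(x) log p(x).

For P = (1/4, 1/4, 1/2):
H = -1/4 × log_e(1/4) -1/4 × log_e(1/4) -1/2 × log_e(1/2)
H = 1.0397 nats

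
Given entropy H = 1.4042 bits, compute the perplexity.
2.6467

Perplexity is 2^H (or exp(H) for natural log).

H = 1.4042 bits
Perplexity = 2^1.4042 = 2.6467

Interpretation: The model's uncertainty is equivalent to choosing uniformly among 2.6 options.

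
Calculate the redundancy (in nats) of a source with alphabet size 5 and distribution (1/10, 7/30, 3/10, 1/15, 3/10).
0.1367 nats

Redundancy measures how far a source is from maximum entropy:
R = H_max - H(X)

Maximum entropy for 5 symbols: H_max = log_e(5) = 1.6094 nats
Actual entropy: H(X) = 1.4727 nats
Redundancy: R = 1.6094 - 1.4727 = 0.1367 nats

This redundancy represents potential for compression: the source could be compressed by 0.1367 nats per symbol.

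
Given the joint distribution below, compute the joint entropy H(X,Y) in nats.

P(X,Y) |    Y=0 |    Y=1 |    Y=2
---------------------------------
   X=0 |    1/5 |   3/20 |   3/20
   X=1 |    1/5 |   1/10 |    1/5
1.7651 nats

Joint entropy is H(X,Y) = -Σ_{x,y} p(x,y) log p(x,y).

Summing over all non-zero entries:
H(X,Y) = -[1/5·log_e(1/5) + 3/20·log_e(3/20) + 3/20·log_e(3/20) + 1/5·log_e(1/5) + 1/10·log_e(1/10) + 1/5·log_e(1/5)]
H(X,Y) = 1.7651 nats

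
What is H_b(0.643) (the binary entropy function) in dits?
0.2830 dits

The binary entropy function is:
H(p) = -p log(p) - (1-p) log(1-p)

H(0.643) = -0.643 × log_10(0.643) - 0.357 × log_10(0.357)
H(0.643) = 0.2830 dits

Note: Binary entropy is maximized at p=0.5 (H=1 bit) and minimized at p=0 or p=1 (H=0).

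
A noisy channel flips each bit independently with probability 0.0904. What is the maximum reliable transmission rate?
0.5622 bits

For a binary symmetric channel (BSC) with error probability p:
Capacity C = 1 - H(p) bits per symbol

where H(p) = -p log₂(p) - (1-p) log₂(1-p) is the binary entropy function.

H(0.0904) = 0.4378 bits
C = 1 - 0.4378 = 0.5622 bits per symbol

This means we can reliably transmit up to 0.5622 bits of information per channel use.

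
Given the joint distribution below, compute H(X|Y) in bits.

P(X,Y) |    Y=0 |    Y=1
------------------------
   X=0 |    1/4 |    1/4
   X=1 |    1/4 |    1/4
1.0000 bits

Using the chain rule: H(X|Y) = H(X,Y) - H(Y)

First, compute H(X,Y) = 2.0000 bits

Marginal P(Y) = (1/2, 1/2)
H(Y) = 1.0000 bits

H(X|Y) = H(X,Y) - H(Y) = 2.0000 - 1.0000 = 1.0000 bits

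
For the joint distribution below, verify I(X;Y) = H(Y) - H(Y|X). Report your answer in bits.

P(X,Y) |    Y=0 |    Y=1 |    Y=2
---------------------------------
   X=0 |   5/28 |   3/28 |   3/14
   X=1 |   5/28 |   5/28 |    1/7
I(X;Y) = 0.0234 bits

Mutual information has multiple equivalent forms:
- I(X;Y) = H(X) - H(X|Y)
- I(X;Y) = H(Y) - H(Y|X)
- I(X;Y) = H(X) + H(Y) - H(X,Y)

Computing all quantities:
H(X) = 1.0000, H(Y) = 1.5774, H(X,Y) = 2.5540
H(X|Y) = 0.9766, H(Y|X) = 1.5540

Verification:
H(X) - H(X|Y) = 1.0000 - 0.9766 = 0.0234
H(Y) - H(Y|X) = 1.5774 - 1.5540 = 0.0234
H(X) + H(Y) - H(X,Y) = 1.0000 + 1.5774 - 2.5540 = 0.0234

All forms give I(X;Y) = 0.0234 bits. ✓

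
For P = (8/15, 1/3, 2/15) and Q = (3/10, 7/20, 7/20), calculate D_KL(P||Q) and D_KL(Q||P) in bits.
D_KL(P||Q) = 0.2336, D_KL(Q||P) = 0.2629

KL divergence is not symmetric: D_KL(P||Q) ≠ D_KL(Q||P) in general.

D_KL(P||Q) = 0.2336 bits
D_KL(Q||P) = 0.2629 bits

No, they are not equal!

This asymmetry is why KL divergence is not a true distance metric.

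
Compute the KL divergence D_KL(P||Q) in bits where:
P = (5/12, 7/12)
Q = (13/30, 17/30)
0.0008 bits

KL divergence: D_KL(P||Q) = Σ p(x) log(p(x)/q(x))

Computing term by term:
  x=0: 5/12 × log_2[(5/12)/(13/30)] = 5/12 × -0.0566 = -0.0236
  x=1: 7/12 × log_2[(7/12)/(17/30)] = 7/12 × 0.0418 = 0.0244

D_KL(P||Q) = 0.0008 bits

Note: KL divergence is always non-negative and equals 0 iff P = Q.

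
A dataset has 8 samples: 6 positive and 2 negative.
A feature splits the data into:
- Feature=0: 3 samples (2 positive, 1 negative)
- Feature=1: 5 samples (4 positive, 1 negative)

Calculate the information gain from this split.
0.0157 bits

Information Gain = H(Y) - H(Y|Feature)

Before split:
P(positive) = 6/8 = 0.7500
H(Y) = 0.8113 bits

After split:
Feature=0: H = 0.9183 bits (weight = 3/8)
Feature=1: H = 0.7219 bits (weight = 5/8)
H(Y|Feature) = (3/8)×0.9183 + (5/8)×0.7219 = 0.7956 bits

Information Gain = 0.8113 - 0.7956 = 0.0157 bits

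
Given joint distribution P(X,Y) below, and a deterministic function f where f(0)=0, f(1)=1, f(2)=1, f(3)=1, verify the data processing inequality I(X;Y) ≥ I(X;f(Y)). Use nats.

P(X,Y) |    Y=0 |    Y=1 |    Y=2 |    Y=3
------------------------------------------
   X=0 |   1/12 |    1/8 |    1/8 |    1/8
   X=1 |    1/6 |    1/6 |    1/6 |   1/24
I(X;Y) = 0.0385, I(X;f(Y)) = 0.0107, inequality holds: 0.0385 ≥ 0.0107

Data Processing Inequality: For any Markov chain X → Y → Z, we have I(X;Y) ≥ I(X;Z).

Here Z = f(Y) is a deterministic function of Y, forming X → Y → Z.

Original I(X;Y) = 0.0385 nats

After applying f:
P(X,Z) where Z=f(Y):
- P(X,Z=0) = P(X,Y=0)
- P(X,Z=1) = P(X,Y=1) + P(X,Y=2) + P(X,Y=3)

I(X;Z) = I(X;f(Y)) = 0.0107 nats

Verification: 0.0385 ≥ 0.0107 ✓

Information cannot be created by processing; the function f can only lose information about X.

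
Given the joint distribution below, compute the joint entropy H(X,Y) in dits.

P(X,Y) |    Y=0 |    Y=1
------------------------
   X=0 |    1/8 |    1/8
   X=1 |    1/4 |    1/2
0.5268 dits

Joint entropy is H(X,Y) = -Σ_{x,y} p(x,y) log p(x,y).

Summing over all non-zero entries:
H(X,Y) = -[1/8·log_10(1/8) + 1/8·log_10(1/8) + 1/4·log_10(1/4) + 1/2·log_10(1/2)]
H(X,Y) = 0.5268 dits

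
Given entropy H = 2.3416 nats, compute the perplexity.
10.3979

Perplexity is e^H (or exp(H) for natural log).

H = 2.3416 nats
Perplexity = e^2.3416 = 10.3979

Interpretation: The model's uncertainty is equivalent to choosing uniformly among 10.4 options.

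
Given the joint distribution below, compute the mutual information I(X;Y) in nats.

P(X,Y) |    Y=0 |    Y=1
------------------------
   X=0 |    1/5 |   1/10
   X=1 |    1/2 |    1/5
0.0011 nats

Mutual information: I(X;Y) = H(X) + H(Y) - H(X,Y)

Marginals:
P(X) = (3/10, 7/10), H(X) = 0.6109 nats
P(Y) = (7/10, 3/10), H(Y) = 0.6109 nats

Joint entropy: H(X,Y) = 1.2206 nats

I(X;Y) = 0.6109 + 0.6109 - 1.2206 = 0.0011 nats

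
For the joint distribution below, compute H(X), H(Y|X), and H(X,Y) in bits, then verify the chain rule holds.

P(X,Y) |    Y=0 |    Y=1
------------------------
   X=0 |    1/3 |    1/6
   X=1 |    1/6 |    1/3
H(X,Y) = 1.9183, H(X) = 1.0000, H(Y|X) = 0.9183 (all in bits)

Chain rule: H(X,Y) = H(X) + H(Y|X)

Left side — joint entropy directly:
H(X,Y) = -Σ p(x,y) log p(x,y) = 1.9183 bits

Right side — compute H(Y|X) from the conditional distributions:
P(X) = (1/2, 1/2), so H(X) = 1.0000 bits
H(Y|X) = Σ_x P(X=x) · H(Y|X=x):
  P(Y|X=0) = (2/3, 1/3), H(Y|X=0) = 0.9183, weight P(X=0) = 1/2
  P(Y|X=1) = (1/3, 2/3), H(Y|X=1) = 0.9183, weight P(X=1) = 1/2
H(Y|X) = 0.9183 bits

H(X) + H(Y|X) = 1.0000 + 0.9183 = 1.9183 bits

Both sides equal 1.9183 bits. ✓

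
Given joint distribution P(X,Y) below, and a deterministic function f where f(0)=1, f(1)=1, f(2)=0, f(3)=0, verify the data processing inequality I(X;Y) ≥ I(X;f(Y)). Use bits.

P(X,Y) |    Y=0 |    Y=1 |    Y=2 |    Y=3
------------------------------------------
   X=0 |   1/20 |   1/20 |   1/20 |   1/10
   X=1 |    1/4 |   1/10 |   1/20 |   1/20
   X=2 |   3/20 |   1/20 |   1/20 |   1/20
I(X;Y) = 0.0935, I(X;f(Y)) = 0.0719, inequality holds: 0.0935 ≥ 0.0719

Data Processing Inequality: For any Markov chain X → Y → Z, we have I(X;Y) ≥ I(X;Z).

Here Z = f(Y) is a deterministic function of Y, forming X → Y → Z.

Original I(X;Y) = 0.0935 bits

After applying f:
P(X,Z) where Z=f(Y):
- P(X,Z=0) = P(X,Y=2) + P(X,Y=3)
- P(X,Z=1) = P(X,Y=0) + P(X,Y=1)

I(X;Z) = I(X;f(Y)) = 0.0719 bits

Verification: 0.0935 ≥ 0.0719 ✓

Information cannot be created by processing; the function f can only lose information about X.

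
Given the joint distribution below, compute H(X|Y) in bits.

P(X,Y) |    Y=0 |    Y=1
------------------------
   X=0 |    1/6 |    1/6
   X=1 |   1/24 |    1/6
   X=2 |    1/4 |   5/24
1.4600 bits

Using the chain rule: H(X|Y) = H(X,Y) - H(Y)

First, compute H(X,Y) = 2.4550 bits

Marginal P(Y) = (11/24, 13/24)
H(Y) = 0.9950 bits

H(X|Y) = H(X,Y) - H(Y) = 2.4550 - 0.9950 = 1.4600 bits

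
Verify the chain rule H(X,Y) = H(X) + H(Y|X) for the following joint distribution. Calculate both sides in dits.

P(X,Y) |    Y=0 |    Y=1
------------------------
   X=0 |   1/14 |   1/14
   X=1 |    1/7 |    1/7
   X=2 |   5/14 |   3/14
H(X,Y) = 0.7082, H(X) = 0.4151, H(Y|X) = 0.2932 (all in dits)

Chain rule: H(X,Y) = H(X) + H(Y|X)

Left side — joint entropy directly:
H(X,Y) = -Σ p(x,y) log p(x,y) = 0.7082 dits

Right side — compute H(Y|X) from the conditional distributions:
P(X) = (1/7, 2/7, 4/7), so H(X) = 0.4151 dits
H(Y|X) = Σ_x P(X=x) · H(Y|X=x):
  P(Y|X=0) = (1/2, 1/2), H(Y|X=0) = 0.3010, weight P(X=0) = 1/7
  P(Y|X=1) = (1/2, 1/2), H(Y|X=1) = 0.3010, weight P(X=1) = 2/7
  P(Y|X=2) = (5/8, 3/8), H(Y|X=2) = 0.2873, weight P(X=2) = 4/7
H(Y|X) = 0.2932 dits

H(X) + H(Y|X) = 0.4151 + 0.2932 = 0.7082 dits

Both sides equal 0.7082 dits. ✓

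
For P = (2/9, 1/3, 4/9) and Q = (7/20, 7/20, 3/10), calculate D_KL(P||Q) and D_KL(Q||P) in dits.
D_KL(P||Q) = 0.0250, D_KL(Q||P) = 0.0253

KL divergence is not symmetric: D_KL(P||Q) ≠ D_KL(Q||P) in general.

D_KL(P||Q) = 0.0250 dits
D_KL(Q||P) = 0.0253 dits

No, they are not equal!

This asymmetry is why KL divergence is not a true distance metric.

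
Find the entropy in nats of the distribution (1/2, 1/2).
0.6931 nats

Shannon entropy is H(X) = -Σ p(x) log p(x).

For P = (1/2, 1/2):
H = -1/2 × log_e(1/2) -1/2 × log_e(1/2)
H = 0.6931 nats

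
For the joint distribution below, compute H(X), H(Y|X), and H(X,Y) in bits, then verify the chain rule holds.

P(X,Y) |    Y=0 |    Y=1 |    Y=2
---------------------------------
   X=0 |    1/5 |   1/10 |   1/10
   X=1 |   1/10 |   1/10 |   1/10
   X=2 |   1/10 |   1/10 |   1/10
H(X,Y) = 3.1219, H(X) = 1.5710, H(Y|X) = 1.5510 (all in bits)

Chain rule: H(X,Y) = H(X) + H(Y|X)

Left side — joint entropy directly:
H(X,Y) = -Σ p(x,y) log p(x,y) = 3.1219 bits

Right side — compute H(Y|X) from the conditional distributions:
P(X) = (2/5, 3/10, 3/10), so H(X) = 1.5710 bits
H(Y|X) = Σ_x P(X=x) · H(Y|X=x):
  P(Y|X=0) = (1/2, 1/4, 1/4), H(Y|X=0) = 1.5000, weight P(X=0) = 2/5
  P(Y|X=1) = (1/3, 1/3, 1/3), H(Y|X=1) = 1.5850, weight P(X=1) = 3/10
  P(Y|X=2) = (1/3, 1/3, 1/3), H(Y|X=2) = 1.5850, weight P(X=2) = 3/10
H(Y|X) = 1.5510 bits

H(X) + H(Y|X) = 1.5710 + 1.5510 = 3.1219 bits

Both sides equal 3.1219 bits. ✓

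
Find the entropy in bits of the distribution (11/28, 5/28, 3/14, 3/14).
1.9258 bits

Shannon entropy is H(X) = -Σ p(x) log p(x).

For P = (11/28, 5/28, 3/14, 3/14):
H = -11/28 × log_2(11/28) -5/28 × log_2(5/28) -3/14 × log_2(3/14) -3/14 × log_2(3/14)
H = 1.9258 bits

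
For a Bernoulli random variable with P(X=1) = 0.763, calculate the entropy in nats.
0.5476 nats

The binary entropy function is:
H(p) = -p log(p) - (1-p) log(1-p)

H(0.763) = -0.763 × log_e(0.763) - 0.237 × log_e(0.237)
H(0.763) = 0.5476 nats

Note: Binary entropy is maximized at p=0.5 (H=1 bit) and minimized at p=0 or p=1 (H=0).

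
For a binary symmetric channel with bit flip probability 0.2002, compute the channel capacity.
0.2777 bits

For a binary symmetric channel (BSC) with error probability p:
Capacity C = 1 - H(p) bits per symbol

where H(p) = -p log₂(p) - (1-p) log₂(1-p) is the binary entropy function.

H(0.2002) = 0.7223 bits
C = 1 - 0.7223 = 0.2777 bits per symbol

This means we can reliably transmit up to 0.2777 bits of information per channel use.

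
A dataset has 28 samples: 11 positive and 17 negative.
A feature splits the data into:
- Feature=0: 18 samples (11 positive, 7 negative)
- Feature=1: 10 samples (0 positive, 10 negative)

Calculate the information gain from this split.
0.3469 bits

Information Gain = H(Y) - H(Y|Feature)

Before split:
P(positive) = 11/28 = 0.3929
H(Y) = 0.9666 bits

After split:
Feature=0: H = 0.9641 bits (weight = 18/28)
Feature=1: H = 0.0000 bits (weight = 10/28)
H(Y|Feature) = (18/28)×0.9641 + (10/28)×0.0000 = 0.6198 bits

Information Gain = 0.9666 - 0.6198 = 0.3469 bits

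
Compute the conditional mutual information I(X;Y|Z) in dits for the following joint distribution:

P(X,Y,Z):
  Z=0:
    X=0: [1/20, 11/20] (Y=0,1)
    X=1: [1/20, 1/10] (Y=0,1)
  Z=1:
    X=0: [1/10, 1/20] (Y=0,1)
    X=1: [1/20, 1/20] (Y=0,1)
0.0132 dits

Conditional mutual information: I(X;Y|Z) = H(X|Z) + H(Y|Z) - H(X,Y|Z)

H(Z) = 0.2442
H(X,Z) = 0.4803 → H(X|Z) = 0.2361
H(Y,Z) = 0.4452 → H(Y|Z) = 0.2010
H(X,Y,Z) = 0.6681 → H(X,Y|Z) = 0.4238

I(X;Y|Z) = 0.2361 + 0.2010 - 0.4238 = 0.0132 dits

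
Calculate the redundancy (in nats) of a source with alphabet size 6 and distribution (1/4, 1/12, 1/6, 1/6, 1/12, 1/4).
0.0872 nats

Redundancy measures how far a source is from maximum entropy:
R = H_max - H(X)

Maximum entropy for 6 symbols: H_max = log_e(6) = 1.7918 nats
Actual entropy: H(X) = 1.7046 nats
Redundancy: R = 1.7918 - 1.7046 = 0.0872 nats

This redundancy represents potential for compression: the source could be compressed by 0.0872 nats per symbol.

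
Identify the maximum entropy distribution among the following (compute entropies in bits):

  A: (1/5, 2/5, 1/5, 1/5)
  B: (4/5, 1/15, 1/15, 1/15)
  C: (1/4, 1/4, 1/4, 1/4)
C

For a discrete distribution over n outcomes, entropy is maximized by the uniform distribution.

Computing entropies:
H(A) = 1.9219 bits
H(B) = 1.0389 bits
H(C) = 2.0000 bits

The uniform distribution (where all probabilities equal 1/4) achieves the maximum entropy of log_2(4) = 2.0000 bits.

Distribution C has the highest entropy.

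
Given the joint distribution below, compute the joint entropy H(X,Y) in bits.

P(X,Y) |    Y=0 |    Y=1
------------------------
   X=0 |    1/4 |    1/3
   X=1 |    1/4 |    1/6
1.9591 bits

Joint entropy is H(X,Y) = -Σ_{x,y} p(x,y) log p(x,y).

Summing over all non-zero entries:
H(X,Y) = -[1/4·log_2(1/4) + 1/3·log_2(1/3) + 1/4·log_2(1/4) + 1/6·log_2(1/6)]
H(X,Y) = 1.9591 bits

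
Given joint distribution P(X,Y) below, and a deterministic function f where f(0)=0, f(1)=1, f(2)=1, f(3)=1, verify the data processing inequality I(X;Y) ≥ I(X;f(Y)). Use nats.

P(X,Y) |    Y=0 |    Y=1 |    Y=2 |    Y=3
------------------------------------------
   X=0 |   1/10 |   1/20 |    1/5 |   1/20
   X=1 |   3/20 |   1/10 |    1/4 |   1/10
I(X;Y) = 0.0047, I(X;f(Y)) = 0.0000, inequality holds: 0.0047 ≥ 0.0000

Data Processing Inequality: For any Markov chain X → Y → Z, we have I(X;Y) ≥ I(X;Z).

Here Z = f(Y) is a deterministic function of Y, forming X → Y → Z.

Original I(X;Y) = 0.0047 nats

After applying f:
P(X,Z) where Z=f(Y):
- P(X,Z=0) = P(X,Y=0)
- P(X,Z=1) = P(X,Y=1) + P(X,Y=2) + P(X,Y=3)

I(X;Z) = I(X;f(Y)) = 0.0000 nats

Verification: 0.0047 ≥ 0.0000 ✓

Information cannot be created by processing; the function f can only lose information about X.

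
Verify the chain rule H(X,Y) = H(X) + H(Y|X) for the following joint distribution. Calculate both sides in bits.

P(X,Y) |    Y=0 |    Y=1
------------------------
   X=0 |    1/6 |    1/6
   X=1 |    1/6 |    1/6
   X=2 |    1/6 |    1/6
H(X,Y) = 2.5850, H(X) = 1.5850, H(Y|X) = 1.0000 (all in bits)

Chain rule: H(X,Y) = H(X) + H(Y|X)

Left side — joint entropy directly:
H(X,Y) = -Σ p(x,y) log p(x,y) = 2.5850 bits

Right side — compute H(Y|X) from the conditional distributions:
P(X) = (1/3, 1/3, 1/3), so H(X) = 1.5850 bits
H(Y|X) = Σ_x P(X=x) · H(Y|X=x):
  P(Y|X=0) = (1/2, 1/2), H(Y|X=0) = 1.0000, weight P(X=0) = 1/3
  P(Y|X=1) = (1/2, 1/2), H(Y|X=1) = 1.0000, weight P(X=1) = 1/3
  P(Y|X=2) = (1/2, 1/2), H(Y|X=2) = 1.0000, weight P(X=2) = 1/3
H(Y|X) = 1.0000 bits

H(X) + H(Y|X) = 1.5850 + 1.0000 = 2.5850 bits

Both sides equal 2.5850 bits. ✓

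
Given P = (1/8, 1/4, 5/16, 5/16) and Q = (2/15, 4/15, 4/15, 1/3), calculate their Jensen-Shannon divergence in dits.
0.0006 dits

Jensen-Shannon divergence is:
JSD(P||Q) = 0.5 × D_KL(P||M) + 0.5 × D_KL(Q||M)
where M = 0.5 × (P + Q) is the mixture distribution.

M = 0.5 × (1/8, 1/4, 5/16, 5/16) + 0.5 × (2/15, 4/15, 4/15, 1/3) = (0.129167, 0.258333, 0.289583, 0.322917)

D_KL(P||M) = 0.0005 dits
D_KL(Q||M) = 0.0006 dits

JSD(P||Q) = 0.5 × 0.0005 + 0.5 × 0.0006 = 0.0006 dits

Unlike KL divergence, JSD is symmetric and bounded: 0 ≤ JSD ≤ log(2).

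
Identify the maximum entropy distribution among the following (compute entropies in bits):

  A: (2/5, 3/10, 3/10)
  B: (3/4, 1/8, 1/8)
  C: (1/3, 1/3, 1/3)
C

For a discrete distribution over n outcomes, entropy is maximized by the uniform distribution.

Computing entropies:
H(A) = 1.5710 bits
H(B) = 1.0613 bits
H(C) = 1.5850 bits

The uniform distribution (where all probabilities equal 1/3) achieves the maximum entropy of log_2(3) = 1.5850 bits.

Distribution C has the highest entropy.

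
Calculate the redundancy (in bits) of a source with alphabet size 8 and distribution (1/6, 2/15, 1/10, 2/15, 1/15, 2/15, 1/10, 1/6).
0.0507 bits

Redundancy measures how far a source is from maximum entropy:
R = H_max - H(X)

Maximum entropy for 8 symbols: H_max = log_2(8) = 3.0000 bits
Actual entropy: H(X) = 2.9493 bits
Redundancy: R = 3.0000 - 2.9493 = 0.0507 bits

This redundancy represents potential for compression: the source could be compressed by 0.0507 bits per symbol.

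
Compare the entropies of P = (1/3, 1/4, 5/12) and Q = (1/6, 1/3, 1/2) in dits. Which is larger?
P

Computing entropies in dits:
H(P) = 0.4680
H(Q) = 0.4392

Distribution P has higher entropy.

Intuition: The distribution closer to uniform (more spread out) has higher entropy.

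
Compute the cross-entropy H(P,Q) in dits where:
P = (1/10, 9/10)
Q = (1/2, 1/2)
0.3010 dits

Cross-entropy: H(P,Q) = -Σ p(x) log q(x)

Alternatively: H(P,Q) = H(P) + D_KL(P||Q)
H(P) = 0.1412 dits
D_KL(P||Q) = 0.1598 dits

H(P,Q) = 0.1412 + 0.1598 = 0.3010 dits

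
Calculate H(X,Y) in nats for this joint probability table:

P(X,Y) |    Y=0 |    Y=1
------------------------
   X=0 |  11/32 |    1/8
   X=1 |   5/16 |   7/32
1.3229 nats

Joint entropy is H(X,Y) = -Σ_{x,y} p(x,y) log p(x,y).

Summing over all non-zero entries:
H(X,Y) = -[11/32·log_e(11/32) + 1/8·log_e(1/8) + 5/16·log_e(5/16) + 7/32·log_e(7/32)]
H(X,Y) = 1.3229 nats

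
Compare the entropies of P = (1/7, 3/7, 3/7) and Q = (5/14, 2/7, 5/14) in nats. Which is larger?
Q

Computing entropies in nats:
H(P) = 1.0042
H(Q) = 1.0934

Distribution Q has higher entropy.

Intuition: The distribution closer to uniform (more spread out) has higher entropy.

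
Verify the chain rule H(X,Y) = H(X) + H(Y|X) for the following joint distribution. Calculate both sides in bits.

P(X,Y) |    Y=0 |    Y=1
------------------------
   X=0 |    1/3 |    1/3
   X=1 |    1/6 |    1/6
H(X,Y) = 1.9183, H(X) = 0.9183, H(Y|X) = 1.0000 (all in bits)

Chain rule: H(X,Y) = H(X) + H(Y|X)

Left side — joint entropy directly:
H(X,Y) = -Σ p(x,y) log p(x,y) = 1.9183 bits

Right side — compute H(Y|X) from the conditional distributions:
P(X) = (2/3, 1/3), so H(X) = 0.9183 bits
H(Y|X) = Σ_x P(X=x) · H(Y|X=x):
  P(Y|X=0) = (1/2, 1/2), H(Y|X=0) = 1.0000, weight P(X=0) = 2/3
  P(Y|X=1) = (1/2, 1/2), H(Y|X=1) = 1.0000, weight P(X=1) = 1/3
H(Y|X) = 1.0000 bits

H(X) + H(Y|X) = 0.9183 + 1.0000 = 1.9183 bits

Both sides equal 1.9183 bits. ✓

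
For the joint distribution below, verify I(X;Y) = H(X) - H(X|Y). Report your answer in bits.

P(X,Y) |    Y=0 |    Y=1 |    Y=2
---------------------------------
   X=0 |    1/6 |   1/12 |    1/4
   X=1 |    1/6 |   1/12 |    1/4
I(X;Y) = 0.0000 bits

Mutual information has multiple equivalent forms:
- I(X;Y) = H(X) - H(X|Y)
- I(X;Y) = H(Y) - H(Y|X)
- I(X;Y) = H(X) + H(Y) - H(X,Y)

Computing all quantities:
H(X) = 1.0000, H(Y) = 1.4591, H(X,Y) = 2.4591
H(X|Y) = 1.0000, H(Y|X) = 1.4591

Verification:
H(X) - H(X|Y) = 1.0000 - 1.0000 = 0.0000
H(Y) - H(Y|X) = 1.4591 - 1.4591 = 0.0000
H(X) + H(Y) - H(X,Y) = 1.0000 + 1.4591 - 2.4591 = 0.0000

All forms give I(X;Y) = 0.0000 bits. ✓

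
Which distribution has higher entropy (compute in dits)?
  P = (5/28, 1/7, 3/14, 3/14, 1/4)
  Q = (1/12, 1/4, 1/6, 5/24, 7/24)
P

Computing entropies in dits:
H(P) = 0.6916
H(Q) = 0.6681

Distribution P has higher entropy.

Intuition: The distribution closer to uniform (more spread out) has higher entropy.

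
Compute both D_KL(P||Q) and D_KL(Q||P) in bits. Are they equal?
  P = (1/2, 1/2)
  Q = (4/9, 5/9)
D_KL(P||Q) = 0.0090, D_KL(Q||P) = 0.0089

KL divergence is not symmetric: D_KL(P||Q) ≠ D_KL(Q||P) in general.

D_KL(P||Q) = 0.0090 bits
D_KL(Q||P) = 0.0089 bits

No, they are not equal!

This asymmetry is why KL divergence is not a true distance metric.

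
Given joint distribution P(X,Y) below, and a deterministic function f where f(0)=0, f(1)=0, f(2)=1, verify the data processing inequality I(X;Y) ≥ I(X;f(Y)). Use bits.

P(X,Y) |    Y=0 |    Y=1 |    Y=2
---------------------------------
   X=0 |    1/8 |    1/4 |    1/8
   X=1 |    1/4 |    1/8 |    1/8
I(X;Y) = 0.0613, I(X;f(Y)) = 0.0000, inequality holds: 0.0613 ≥ 0.0000

Data Processing Inequality: For any Markov chain X → Y → Z, we have I(X;Y) ≥ I(X;Z).

Here Z = f(Y) is a deterministic function of Y, forming X → Y → Z.

Original I(X;Y) = 0.0613 bits

After applying f:
P(X,Z) where Z=f(Y):
- P(X,Z=0) = P(X,Y=0) + P(X,Y=1)
- P(X,Z=1) = P(X,Y=2)

I(X;Z) = I(X;f(Y)) = 0.0000 bits

Verification: 0.0613 ≥ 0.0000 ✓

Information cannot be created by processing; the function f can only lose information about X.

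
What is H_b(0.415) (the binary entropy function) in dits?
0.2947 dits

The binary entropy function is:
H(p) = -p log(p) - (1-p) log(1-p)

H(0.415) = -0.415 × log_10(0.415) - 0.585 × log_10(0.585)
H(0.415) = 0.2947 dits

Note: Binary entropy is maximized at p=0.5 (H=1 bit) and minimized at p=0 or p=1 (H=0).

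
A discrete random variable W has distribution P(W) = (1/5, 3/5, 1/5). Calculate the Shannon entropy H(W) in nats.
0.9503 nats

Shannon entropy is H(X) = -Σ p(x) log p(x).

For P = (1/5, 3/5, 1/5):
H = -1/5 × log_e(1/5) -3/5 × log_e(3/5) -1/5 × log_e(1/5)
H = 0.9503 nats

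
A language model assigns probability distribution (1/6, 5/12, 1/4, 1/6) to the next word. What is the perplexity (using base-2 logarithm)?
3.7010

Perplexity is 2^H (or exp(H) for natural log).

First, H = -Σ p log p = 1.8879 bits
Perplexity = 2^1.8879 = 3.7010

Interpretation: The model's uncertainty is equivalent to choosing uniformly among 3.7 options.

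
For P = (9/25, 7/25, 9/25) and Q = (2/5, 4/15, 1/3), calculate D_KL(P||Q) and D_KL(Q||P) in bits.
D_KL(P||Q) = 0.0050, D_KL(Q||P) = 0.0050

KL divergence is not symmetric: D_KL(P||Q) ≠ D_KL(Q||P) in general.

D_KL(P||Q) = 0.0050 bits
D_KL(Q||P) = 0.0050 bits

In this case they happen to be equal (to 4 decimal places).

This asymmetry is why KL divergence is not a true distance metric.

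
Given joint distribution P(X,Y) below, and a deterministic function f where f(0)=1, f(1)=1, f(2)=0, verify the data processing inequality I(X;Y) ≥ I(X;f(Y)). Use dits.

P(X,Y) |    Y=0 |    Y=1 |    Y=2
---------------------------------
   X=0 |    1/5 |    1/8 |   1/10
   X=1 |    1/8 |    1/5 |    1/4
I(X;Y) = 0.0171, I(X;f(Y)) = 0.0095, inequality holds: 0.0171 ≥ 0.0095

Data Processing Inequality: For any Markov chain X → Y → Z, we have I(X;Y) ≥ I(X;Z).

Here Z = f(Y) is a deterministic function of Y, forming X → Y → Z.

Original I(X;Y) = 0.0171 dits

After applying f:
P(X,Z) where Z=f(Y):
- P(X,Z=0) = P(X,Y=2)
- P(X,Z=1) = P(X,Y=0) + P(X,Y=1)

I(X;Z) = I(X;f(Y)) = 0.0095 dits

Verification: 0.0171 ≥ 0.0095 ✓

Information cannot be created by processing; the function f can only lose information about X.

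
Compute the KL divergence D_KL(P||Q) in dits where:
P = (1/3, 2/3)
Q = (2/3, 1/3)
0.1003 dits

KL divergence: D_KL(P||Q) = Σ p(x) log(p(x)/q(x))

Computing term by term:
  x=0: 1/3 × log_10[(1/3)/(2/3)] = 1/3 × -0.3010 = -0.1003
  x=1: 2/3 × log_10[(2/3)/(1/3)] = 2/3 × 0.3010 = 0.2007

D_KL(P||Q) = 0.1003 dits

Note: KL divergence is always non-negative and equals 0 iff P = Q.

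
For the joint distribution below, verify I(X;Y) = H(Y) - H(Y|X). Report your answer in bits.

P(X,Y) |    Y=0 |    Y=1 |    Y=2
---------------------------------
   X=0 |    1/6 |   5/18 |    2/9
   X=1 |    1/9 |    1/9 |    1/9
I(X;Y) = 0.0068 bits

Mutual information has multiple equivalent forms:
- I(X;Y) = H(X) - H(X|Y)
- I(X;Y) = H(Y) - H(Y|X)
- I(X;Y) = H(X) + H(Y) - H(X,Y)

Computing all quantities:
H(X) = 0.9183, H(Y) = 1.5715, H(X,Y) = 2.4830
H(X|Y) = 0.9115, H(Y|X) = 1.5647

Verification:
H(X) - H(X|Y) = 0.9183 - 0.9115 = 0.0068
H(Y) - H(Y|X) = 1.5715 - 1.5647 = 0.0068
H(X) + H(Y) - H(X,Y) = 0.9183 + 1.5715 - 2.4830 = 0.0068

All forms give I(X;Y) = 0.0068 bits. ✓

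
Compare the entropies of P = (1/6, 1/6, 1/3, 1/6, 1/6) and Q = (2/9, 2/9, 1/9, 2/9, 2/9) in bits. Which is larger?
Q

Computing entropies in bits:
H(P) = 2.2516
H(Q) = 2.2810

Distribution Q has higher entropy.

Intuition: The distribution closer to uniform (more spread out) has higher entropy.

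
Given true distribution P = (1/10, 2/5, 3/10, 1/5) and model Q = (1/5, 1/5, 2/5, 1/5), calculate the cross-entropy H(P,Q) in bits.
2.0219 bits

Cross-entropy: H(P,Q) = -Σ p(x) log q(x)

Alternatively: H(P,Q) = H(P) + D_KL(P||Q)
H(P) = 1.8464 bits
D_KL(P||Q) = 0.1755 bits

H(P,Q) = 1.8464 + 0.1755 = 2.0219 bits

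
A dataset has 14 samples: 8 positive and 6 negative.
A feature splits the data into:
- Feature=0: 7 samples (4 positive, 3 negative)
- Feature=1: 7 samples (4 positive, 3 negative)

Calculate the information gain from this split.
0.0000 bits

Information Gain = H(Y) - H(Y|Feature)

Before split:
P(positive) = 8/14 = 0.5714
H(Y) = 0.9852 bits

After split:
Feature=0: H = 0.9852 bits (weight = 7/14)
Feature=1: H = 0.9852 bits (weight = 7/14)
H(Y|Feature) = (7/14)×0.9852 + (7/14)×0.9852 = 0.9852 bits

Information Gain = 0.9852 - 0.9852 = 0.0000 bits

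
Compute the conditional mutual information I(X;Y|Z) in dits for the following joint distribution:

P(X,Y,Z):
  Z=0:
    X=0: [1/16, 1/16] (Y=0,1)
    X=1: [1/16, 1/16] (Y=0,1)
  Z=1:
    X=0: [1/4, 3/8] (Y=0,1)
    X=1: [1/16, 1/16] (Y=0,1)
0.0009 dits

Conditional mutual information: I(X;Y|Z) = H(X|Z) + H(Y|Z) - H(X,Y|Z)

H(Z) = 0.2442
H(X,Z) = 0.4662 → H(X|Z) = 0.2220
H(Y,Z) = 0.5407 → H(Y|Z) = 0.2965
H(X,Y,Z) = 0.7618 → H(X,Y|Z) = 0.5176

I(X;Y|Z) = 0.2220 + 0.2965 - 0.5176 = 0.0009 dits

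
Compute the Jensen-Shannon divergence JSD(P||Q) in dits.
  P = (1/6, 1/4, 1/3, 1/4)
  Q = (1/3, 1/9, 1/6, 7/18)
0.0216 dits

Jensen-Shannon divergence is:
JSD(P||Q) = 0.5 × D_KL(P||M) + 0.5 × D_KL(Q||M)
where M = 0.5 × (P + Q) is the mixture distribution.

M = 0.5 × (1/6, 1/4, 1/3, 1/4) + 0.5 × (1/3, 1/9, 1/6, 7/18) = (1/4, 0.180556, 1/4, 0.319444)

D_KL(P||M) = 0.0210 dits
D_KL(Q||M) = 0.0221 dits

JSD(P||Q) = 0.5 × 0.0210 + 0.5 × 0.0221 = 0.0216 dits

Unlike KL divergence, JSD is symmetric and bounded: 0 ≤ JSD ≤ log(2).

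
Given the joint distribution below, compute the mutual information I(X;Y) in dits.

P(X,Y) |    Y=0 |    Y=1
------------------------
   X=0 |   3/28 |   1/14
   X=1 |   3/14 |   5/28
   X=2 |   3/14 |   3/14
0.0012 dits

Mutual information: I(X;Y) = H(X) + H(Y) - H(X,Y)

Marginals:
P(X) = (5/28, 11/28, 3/7), H(X) = 0.4507 dits
P(Y) = (15/28, 13/28), H(Y) = 0.2999 dits

Joint entropy: H(X,Y) = 0.7495 dits

I(X;Y) = 0.4507 + 0.2999 - 0.7495 = 0.0012 dits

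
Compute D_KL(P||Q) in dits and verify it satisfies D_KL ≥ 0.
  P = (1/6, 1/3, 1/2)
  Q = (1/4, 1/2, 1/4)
0.0625 dits

KL divergence satisfies the Gibbs inequality: D_KL(P||Q) ≥ 0 for all distributions P, Q.

D_KL(P||Q) = Σ p(x) log(p(x)/q(x))
Term by term:
  x=0: 1/6 × log_10[(1/6)/(1/4)] = -0.0293
  x=1: 1/3 × log_10[(1/3)/(1/2)] = -0.0587
  x=2: 1/2 × log_10[(1/2)/(1/4)] = 0.1505
D_KL(P||Q) = 0.0625 dits

D_KL(P||Q) = 0.0625 ≥ 0 ✓

This non-negativity is a fundamental property: relative entropy cannot be negative because it measures how different Q is from P.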